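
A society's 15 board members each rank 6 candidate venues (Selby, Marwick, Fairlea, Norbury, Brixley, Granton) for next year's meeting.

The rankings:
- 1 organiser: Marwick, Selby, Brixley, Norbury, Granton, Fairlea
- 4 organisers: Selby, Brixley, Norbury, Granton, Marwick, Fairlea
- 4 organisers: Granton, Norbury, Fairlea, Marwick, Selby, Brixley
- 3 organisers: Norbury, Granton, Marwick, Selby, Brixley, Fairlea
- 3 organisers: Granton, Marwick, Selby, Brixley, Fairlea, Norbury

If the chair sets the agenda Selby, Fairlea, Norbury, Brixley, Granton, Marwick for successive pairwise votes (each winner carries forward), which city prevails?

Granton

Round 1: Selby vs Fairlea — 11–4, Selby advances.
Round 2: Selby vs Norbury — 8–7, Selby advances.
Round 3: Selby vs Brixley — 15–0, Selby advances.
Round 4: Selby vs Granton — 5–10, Granton advances.
Round 5: Granton vs Marwick — 14–1, Granton advances.
Granton survives the agenda.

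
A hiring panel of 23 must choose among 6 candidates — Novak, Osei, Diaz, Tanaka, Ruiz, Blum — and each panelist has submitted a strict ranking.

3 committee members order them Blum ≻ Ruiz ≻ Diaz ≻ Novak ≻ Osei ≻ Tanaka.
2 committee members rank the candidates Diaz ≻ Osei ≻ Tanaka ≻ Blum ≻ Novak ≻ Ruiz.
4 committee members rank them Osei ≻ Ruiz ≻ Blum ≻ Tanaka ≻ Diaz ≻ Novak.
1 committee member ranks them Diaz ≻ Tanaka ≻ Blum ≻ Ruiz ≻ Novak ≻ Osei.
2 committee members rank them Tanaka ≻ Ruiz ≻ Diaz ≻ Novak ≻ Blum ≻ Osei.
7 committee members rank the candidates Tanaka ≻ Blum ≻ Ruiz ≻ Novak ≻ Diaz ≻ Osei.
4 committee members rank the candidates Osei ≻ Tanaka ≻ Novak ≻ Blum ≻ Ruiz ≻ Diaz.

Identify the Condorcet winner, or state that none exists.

Check each pair by majority over 23 ballots:
Novak vs Osei: Novak preferred on 3+1+2+7 = 13 ballots; Novak wins 13–10.
Novak vs Diaz: 11 to 12, Diaz.
Novak vs Tanaka: Novak is ranked higher on 3 ballots, Tanaka on 20. Tanaka wins 20–3.
Novak vs Ruiz: 6 to 17, Ruiz.
Novak vs Blum: 2+4 = 6 for Novak, 17 for Blum — Blum by 17–6.
Osei vs Diaz: Osei is ranked higher on 4+4 = 8 ballots, Diaz on 15. Diaz wins 15–8.
Osei vs Tanaka: 3+2+4+4 = 13 for Osei, 10 for Tanaka — Osei by 13–10.
Osei vs Ruiz: Osei preferred on 2+4+4 = 10 ballots; Ruiz wins 13–10.
Osei vs Blum: Osei preferred on 2+4+4 = 10 ballots; Blum wins 13–10.
Diaz vs Tanaka: 3+2+1 = 6 for Diaz, 17 for Tanaka — Tanaka by 17–6.
Diaz vs Ruiz: Diaz preferred on 2+1 = 3 ballots; Ruiz wins 20–3.
Diaz vs Blum: 2+1+2 = 5 for Diaz, 18 for Blum — Blum by 18–5.
Tanaka vs Ruiz: 2+1+2+7+4 = 16 for Tanaka, 7 for Ruiz — Tanaka by 16–7.
Tanaka vs Blum: 16 to 7, Tanaka.
Ruiz vs Blum: Ruiz preferred on 4+2 = 6 ballots; Blum wins 17–6.
Every candidate loses at least once (Novak loses to Diaz; Osei loses to Novak; Diaz loses to Tanaka; Tanaka loses to Osei; Ruiz loses to Tanaka; Blum loses to Tanaka). The majority relation contains the cycle Novak beats Osei beats Tanaka beats Novak, so there is no Condorcet winner.

none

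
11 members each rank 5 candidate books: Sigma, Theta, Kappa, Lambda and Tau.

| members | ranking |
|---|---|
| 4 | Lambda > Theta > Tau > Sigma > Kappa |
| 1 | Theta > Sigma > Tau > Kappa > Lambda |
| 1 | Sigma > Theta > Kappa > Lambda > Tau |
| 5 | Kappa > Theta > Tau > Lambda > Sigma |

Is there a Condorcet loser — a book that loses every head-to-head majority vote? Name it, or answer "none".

Head-to-head results (11 members):
Sigma–Theta: Theta 10–1.
Sigma–Kappa: Sigma 6–5.
Sigma vs Lambda: Sigma is ranked higher on 1+1 = 2 ballots, Lambda on 9. Lambda wins 9–2.
Sigma vs Tau: Tau wins 9–2.
Theta–Kappa: Theta 6–5.
Theta vs Lambda: Theta wins 7–4.
Theta–Tau: Theta 11–0.
Kappa vs Lambda: Kappa wins 7–4.
Kappa vs Tau: Kappa wins 6–5.
Lambda vs Tau: 5 to 6, Tau.
Each book has at least one pairwise win (Sigma beats Kappa; Theta beats Sigma; Kappa beats Lambda; Lambda beats Sigma; Tau beats Sigma) — no Condorcet loser.

none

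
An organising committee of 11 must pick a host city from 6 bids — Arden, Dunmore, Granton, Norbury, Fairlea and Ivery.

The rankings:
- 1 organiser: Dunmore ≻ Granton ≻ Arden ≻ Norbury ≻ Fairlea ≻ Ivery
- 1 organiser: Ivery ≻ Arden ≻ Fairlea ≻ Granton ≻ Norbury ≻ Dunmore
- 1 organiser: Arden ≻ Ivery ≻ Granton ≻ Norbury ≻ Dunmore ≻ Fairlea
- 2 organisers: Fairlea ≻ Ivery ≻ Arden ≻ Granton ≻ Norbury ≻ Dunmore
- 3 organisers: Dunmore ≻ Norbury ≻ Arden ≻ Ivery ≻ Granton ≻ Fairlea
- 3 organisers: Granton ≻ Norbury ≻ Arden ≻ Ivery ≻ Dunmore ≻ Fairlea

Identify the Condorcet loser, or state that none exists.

Pairwise majorities:
Arden vs Dunmore: Arden is ranked higher on 1+1+2+3 = 7 ballots, Dunmore on 4. Arden wins 7–4.
Arden vs Granton: Arden, 7–4.
Arden vs Norbury: Norbury, 6–5.
Arden–Fairlea: Arden 9–2.
Arden–Ivery: Arden 8–3.
Dunmore vs Granton: Dunmore is ranked higher on 1+3 = 4 ballots, Granton on 7. Granton wins 7–4.
Dunmore vs Norbury: 4 to 7, Norbury.
Dunmore vs Fairlea: Dunmore, 8–3.
Dunmore vs Ivery: Dunmore is ranked higher on 1+3 = 4 ballots, Ivery on 7. Ivery wins 7–4.
Granton vs Norbury: 8 to 3, Granton.
Granton vs Fairlea: 8 to 3, Granton.
Granton vs Ivery: 1+3 = 4 for Granton, 7 for Ivery — Ivery by 7–4.
Norbury vs Fairlea: Norbury, 8–3.
Norbury vs Ivery: Norbury is ranked higher on 1+3+3 = 7 ballots, Ivery on 4. Norbury wins 7–4.
Fairlea vs Ivery: Ivery wins 8–3.
Fairlea is beaten in every head-to-head and is the Condorcet loser.

Fairlea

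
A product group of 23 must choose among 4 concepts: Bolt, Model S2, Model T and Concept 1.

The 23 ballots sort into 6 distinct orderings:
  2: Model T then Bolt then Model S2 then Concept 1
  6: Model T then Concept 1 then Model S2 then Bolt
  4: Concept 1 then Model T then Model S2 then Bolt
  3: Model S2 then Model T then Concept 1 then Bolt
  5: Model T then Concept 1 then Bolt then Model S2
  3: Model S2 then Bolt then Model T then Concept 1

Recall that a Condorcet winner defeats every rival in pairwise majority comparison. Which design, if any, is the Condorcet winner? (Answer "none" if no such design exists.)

Pairwise majorities:
Bolt vs Model S2: Model S2, 16–7.
Bolt vs Model T: Model T wins 20–3.
Bolt vs Concept 1: Concept 1 wins 18–5.
Model S2–Model T: Model T 17–6.
Model S2 vs Concept 1: Concept 1, 15–8.
Model T vs Concept 1: Model T wins 19–4.
Model T beats each of Bolt, Model S2, Concept 1 — Model T is the Condorcet winner.

Model T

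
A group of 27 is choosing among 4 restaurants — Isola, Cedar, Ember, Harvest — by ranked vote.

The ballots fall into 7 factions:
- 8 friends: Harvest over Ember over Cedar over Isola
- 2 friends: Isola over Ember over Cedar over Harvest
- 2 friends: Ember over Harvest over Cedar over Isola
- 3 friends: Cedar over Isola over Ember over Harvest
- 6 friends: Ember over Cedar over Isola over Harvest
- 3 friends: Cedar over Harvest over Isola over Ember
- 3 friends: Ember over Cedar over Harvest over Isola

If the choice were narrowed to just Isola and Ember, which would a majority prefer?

Ballots ranking Isola above Ember: 2 + 3 + 3 = 8.
Ballots ranking Ember above Isola: 27 − 8 = 19.
Ember wins the head-to-head 19–8.

Ember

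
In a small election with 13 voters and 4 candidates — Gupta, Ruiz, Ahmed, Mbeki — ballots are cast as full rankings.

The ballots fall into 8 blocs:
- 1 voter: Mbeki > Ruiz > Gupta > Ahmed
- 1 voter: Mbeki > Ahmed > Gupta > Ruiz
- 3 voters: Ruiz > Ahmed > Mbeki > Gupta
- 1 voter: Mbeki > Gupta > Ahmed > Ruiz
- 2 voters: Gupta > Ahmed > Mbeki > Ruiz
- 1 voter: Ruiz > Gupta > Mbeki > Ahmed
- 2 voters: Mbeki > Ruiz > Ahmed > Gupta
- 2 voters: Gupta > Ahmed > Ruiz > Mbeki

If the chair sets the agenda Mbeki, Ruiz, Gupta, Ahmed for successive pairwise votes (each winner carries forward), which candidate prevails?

Round 1: Mbeki vs Ruiz — 7–6, Mbeki advances.
Round 2: Mbeki vs Gupta — 8–5, Mbeki advances.
Round 3: Mbeki vs Ahmed — 6–7, Ahmed advances.
Ahmed survives the agenda.

Ahmed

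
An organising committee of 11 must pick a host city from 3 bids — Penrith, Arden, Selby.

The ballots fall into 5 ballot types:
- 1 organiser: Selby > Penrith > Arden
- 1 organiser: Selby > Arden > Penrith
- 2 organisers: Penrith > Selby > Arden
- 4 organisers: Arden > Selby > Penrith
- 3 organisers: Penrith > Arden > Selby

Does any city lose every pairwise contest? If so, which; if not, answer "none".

none

Pairwise majorities:
Penrith vs Arden: Penrith, 6–5.
Penrith vs Selby: Selby, 6–5.
Arden vs Selby: 7 to 4, Arden.
Each city has at least one pairwise win (Penrith beats Arden; Arden beats Selby; Selby beats Penrith) — no Condorcet loser.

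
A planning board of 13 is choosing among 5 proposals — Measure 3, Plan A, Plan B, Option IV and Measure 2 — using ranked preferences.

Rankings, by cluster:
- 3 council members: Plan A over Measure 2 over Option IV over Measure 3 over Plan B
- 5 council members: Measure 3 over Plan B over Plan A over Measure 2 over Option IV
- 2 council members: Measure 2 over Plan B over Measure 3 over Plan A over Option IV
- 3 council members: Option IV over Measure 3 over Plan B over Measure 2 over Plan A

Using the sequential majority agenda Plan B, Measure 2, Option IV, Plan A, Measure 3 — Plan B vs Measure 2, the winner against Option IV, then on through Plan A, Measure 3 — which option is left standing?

Measure 3

Round 1: Plan B vs Measure 2 — 8–5, Plan B advances.
Round 2: Plan B vs Option IV — 7–6, Plan B advances.
Round 3: Plan B vs Plan A — 10–3, Plan B advances.
Round 4: Plan B vs Measure 3 — 2–11, Measure 3 advances.
The agenda winner is Measure 3.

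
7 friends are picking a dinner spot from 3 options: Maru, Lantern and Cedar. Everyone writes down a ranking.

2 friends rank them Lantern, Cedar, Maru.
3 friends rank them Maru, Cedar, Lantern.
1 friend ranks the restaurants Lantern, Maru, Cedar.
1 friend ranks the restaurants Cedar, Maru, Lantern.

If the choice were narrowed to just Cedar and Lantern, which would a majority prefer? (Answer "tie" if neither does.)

Ballots ranking Cedar above Lantern: 3 + 1 = 4.
Ballots ranking Lantern above Cedar: 7 − 4 = 3.
Cedar wins the head-to-head 4–3.

Cedar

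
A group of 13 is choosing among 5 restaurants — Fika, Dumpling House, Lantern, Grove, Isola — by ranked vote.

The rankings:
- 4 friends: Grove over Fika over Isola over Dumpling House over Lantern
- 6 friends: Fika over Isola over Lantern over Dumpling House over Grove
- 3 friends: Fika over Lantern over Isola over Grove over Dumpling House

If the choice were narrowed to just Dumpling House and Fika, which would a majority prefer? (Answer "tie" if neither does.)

No ballot ranks Dumpling House above Fika: 0.
Ballots ranking Fika above Dumpling House: 13 − 0 = 13.
Fika wins the head-to-head 13–0.

Fika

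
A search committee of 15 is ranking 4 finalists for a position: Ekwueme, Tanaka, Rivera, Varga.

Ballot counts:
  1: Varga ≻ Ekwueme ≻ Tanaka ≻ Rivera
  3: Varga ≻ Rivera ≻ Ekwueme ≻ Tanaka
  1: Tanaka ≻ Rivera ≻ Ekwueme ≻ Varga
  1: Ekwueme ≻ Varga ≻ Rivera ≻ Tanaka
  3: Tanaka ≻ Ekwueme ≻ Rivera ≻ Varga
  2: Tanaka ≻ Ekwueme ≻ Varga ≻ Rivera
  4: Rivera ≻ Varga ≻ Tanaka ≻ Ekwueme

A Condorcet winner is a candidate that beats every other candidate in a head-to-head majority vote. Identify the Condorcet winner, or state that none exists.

Head-to-head results (15 committee members):
Ekwueme vs Tanaka: Ekwueme preferred on 1+3+1 = 5 ballots; Tanaka wins 10–5.
Ekwueme vs Rivera: Ekwueme is ranked higher on 1+1+3+2 = 7 ballots, Rivera on 8. Rivera wins 8–7.
Ekwueme vs Varga: 1+1+3+2 = 7 for Ekwueme, 8 for Varga — Varga by 8–7.
Tanaka vs Rivera: Tanaka is ranked higher on 1+1+3+2 = 7 ballots, Rivera on 8. Rivera wins 8–7.
Tanaka vs Varga: Tanaka preferred on 1+3+2 = 6 ballots; Varga wins 9–6.
Rivera vs Varga: Rivera is ranked higher on 1+3+4 = 8 ballots, Varga on 7. Rivera wins 8–7.
Rivera wins every pairwise contest, so Rivera is the Condorcet winner.

Rivera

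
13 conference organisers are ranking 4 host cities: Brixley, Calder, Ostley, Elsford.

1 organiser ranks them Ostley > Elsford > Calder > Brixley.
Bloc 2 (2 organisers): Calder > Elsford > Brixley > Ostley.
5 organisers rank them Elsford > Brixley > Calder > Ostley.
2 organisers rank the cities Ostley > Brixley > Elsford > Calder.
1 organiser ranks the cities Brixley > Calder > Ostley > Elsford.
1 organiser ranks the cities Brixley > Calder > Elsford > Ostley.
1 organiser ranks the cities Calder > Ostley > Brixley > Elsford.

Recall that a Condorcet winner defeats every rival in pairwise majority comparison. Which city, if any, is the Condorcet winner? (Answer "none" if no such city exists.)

Head-to-head results (13 organisers):
Brixley vs Calder: 9 to 4, Brixley.
Brixley vs Ostley: 9 to 4, Brixley.
Brixley vs Elsford: Brixley is ranked higher on 2+1+1+1 = 5 ballots, Elsford on 8. Elsford wins 8–5.
Calder vs Ostley: Calder wins 10–3.
Calder vs Elsford: 5 to 8, Elsford.
Ostley vs Elsford: Ostley preferred on 1+2+1+1 = 5 ballots; Elsford wins 8–5.
Elsford defeats every rival head-to-head and is the Condorcet winner.

Elsford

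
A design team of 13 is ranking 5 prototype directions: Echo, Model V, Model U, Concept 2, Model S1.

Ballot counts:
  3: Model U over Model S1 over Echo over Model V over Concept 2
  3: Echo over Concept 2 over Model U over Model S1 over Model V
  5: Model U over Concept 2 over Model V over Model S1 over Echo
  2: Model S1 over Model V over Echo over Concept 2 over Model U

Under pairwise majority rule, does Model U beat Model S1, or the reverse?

Ballots ranking Model U above Model S1: 3 + 3 + 5 = 11.
Ballots ranking Model S1 above Model U: 13 − 11 = 2.
Model U wins the head-to-head 11–2.

Model U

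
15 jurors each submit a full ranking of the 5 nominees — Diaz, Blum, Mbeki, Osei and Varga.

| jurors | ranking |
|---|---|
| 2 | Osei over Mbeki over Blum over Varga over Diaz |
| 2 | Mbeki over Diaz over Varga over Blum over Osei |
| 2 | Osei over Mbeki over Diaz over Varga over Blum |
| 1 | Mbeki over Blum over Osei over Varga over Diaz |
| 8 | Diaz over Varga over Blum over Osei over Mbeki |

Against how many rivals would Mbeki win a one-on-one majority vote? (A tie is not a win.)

Mbeki against each rival (15 jurors):
Mbeki vs Diaz: Mbeki is ranked higher on 2+2+2+1 = 7 ballots, Diaz on 8. Diaz wins 8–7.
Mbeki vs Blum: Blum wins 8–7.
Mbeki vs Osei: 2+1 = 3 for Mbeki, 12 for Osei — Osei by 12–3.
Mbeki vs Varga: Varga, 8–7.
Mbeki beats no one; loses to Diaz, Blum, Osei, Varga — 0 pairwise wins.

0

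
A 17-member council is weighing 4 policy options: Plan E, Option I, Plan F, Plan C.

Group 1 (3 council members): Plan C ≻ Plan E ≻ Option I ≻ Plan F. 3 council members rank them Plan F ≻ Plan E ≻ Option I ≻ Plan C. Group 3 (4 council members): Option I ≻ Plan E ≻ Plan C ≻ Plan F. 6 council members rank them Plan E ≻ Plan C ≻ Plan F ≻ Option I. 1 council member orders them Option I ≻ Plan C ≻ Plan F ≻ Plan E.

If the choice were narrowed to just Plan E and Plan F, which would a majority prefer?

Ballots ranking Plan E above Plan F: 3 + 4 + 6 = 13.
Ballots ranking Plan F above Plan E: 17 − 13 = 4.
Plan E wins the head-to-head 13–4.

Plan E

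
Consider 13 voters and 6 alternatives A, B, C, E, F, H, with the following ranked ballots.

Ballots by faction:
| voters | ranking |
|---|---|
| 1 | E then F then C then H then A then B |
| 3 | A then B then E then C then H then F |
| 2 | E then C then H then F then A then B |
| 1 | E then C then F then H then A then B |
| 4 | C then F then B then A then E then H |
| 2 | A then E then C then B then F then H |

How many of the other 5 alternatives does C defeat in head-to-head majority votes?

4

C against each rival (13 voters):
C–A: C 8–5.
C–B: C 10–3.
C vs E: 4 to 9, E.
C–F: C 12–1.
C–H: C 13–0.
C beats A, B, F, H; loses to E — 4 pairwise wins.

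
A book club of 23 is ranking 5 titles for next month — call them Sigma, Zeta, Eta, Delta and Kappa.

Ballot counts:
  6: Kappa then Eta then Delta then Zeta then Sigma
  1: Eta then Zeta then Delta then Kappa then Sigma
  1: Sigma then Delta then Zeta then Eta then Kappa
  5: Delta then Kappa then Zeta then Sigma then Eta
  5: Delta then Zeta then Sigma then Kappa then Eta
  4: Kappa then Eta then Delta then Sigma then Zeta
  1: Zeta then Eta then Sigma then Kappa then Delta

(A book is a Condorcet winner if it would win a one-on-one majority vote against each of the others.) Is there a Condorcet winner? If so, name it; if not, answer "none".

Check each pair by majority over 23 ballots:
Sigma vs Zeta: Zeta wins 18–5.
Sigma–Eta: Eta 12–11.
Sigma vs Delta: 1+1 = 2 for Sigma, 21 for Delta — Delta by 21–2.
Sigma vs Kappa: Kappa wins 16–7.
Zeta vs Eta: Zeta is ranked higher on 1+5+5+1 = 12 ballots, Eta on 11. Zeta wins 12–11.
Zeta–Delta: Delta 21–2.
Zeta vs Kappa: Zeta preferred on 1+1+5+1 = 8 ballots; Kappa wins 15–8.
Eta vs Delta: Eta, 12–11.
Eta vs Kappa: Eta is ranked higher on 1+1+1 = 3 ballots, Kappa on 20. Kappa wins 20–3.
Delta vs Kappa: 1+1+5+5 = 12 for Delta, 11 for Kappa — Delta by 12–11.
Every book loses at least once (Sigma loses to Zeta; Zeta loses to Delta; Eta loses to Zeta; Delta loses to Eta; Kappa loses to Delta). The majority relation contains the cycle Zeta > Eta > Delta > Zeta, so there is no Condorcet winner.

none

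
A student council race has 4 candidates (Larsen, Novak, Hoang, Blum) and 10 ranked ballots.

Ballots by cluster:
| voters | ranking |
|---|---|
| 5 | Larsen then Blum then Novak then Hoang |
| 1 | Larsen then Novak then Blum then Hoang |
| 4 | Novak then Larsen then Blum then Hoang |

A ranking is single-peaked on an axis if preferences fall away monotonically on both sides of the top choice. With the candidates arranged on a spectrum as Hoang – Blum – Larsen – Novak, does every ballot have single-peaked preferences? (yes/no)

yes

Axis positions: Hoang=1, Blum=2, Larsen=3, Novak=4.
Cluster 1 (peak Larsen at position 3): ranking walks positions 3-2-4-1, expanding outward from the peak — single-peaked.
Cluster 2 (peak Larsen at position 3): ranking walks positions 3-4-2-1, expanding outward from the peak — single-peaked.
Cluster 3 (peak Novak at position 4): ranking walks positions 4-3-2-1, expanding outward from the peak — single-peaked.
Every ranking is single-peaked on this axis.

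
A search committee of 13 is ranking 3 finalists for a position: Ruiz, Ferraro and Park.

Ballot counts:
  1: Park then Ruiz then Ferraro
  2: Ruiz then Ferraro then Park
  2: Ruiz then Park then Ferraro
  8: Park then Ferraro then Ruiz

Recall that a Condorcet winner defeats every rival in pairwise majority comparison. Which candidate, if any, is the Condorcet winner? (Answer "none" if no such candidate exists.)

Park

Pairwise majorities:
Ruiz–Ferraro: Ferraro 8–5.
Ruiz vs Park: Park, 9–4.
Ferraro vs Park: Park, 11–2.
Park beats each of Ruiz, Ferraro — Park is the Condorcet winner.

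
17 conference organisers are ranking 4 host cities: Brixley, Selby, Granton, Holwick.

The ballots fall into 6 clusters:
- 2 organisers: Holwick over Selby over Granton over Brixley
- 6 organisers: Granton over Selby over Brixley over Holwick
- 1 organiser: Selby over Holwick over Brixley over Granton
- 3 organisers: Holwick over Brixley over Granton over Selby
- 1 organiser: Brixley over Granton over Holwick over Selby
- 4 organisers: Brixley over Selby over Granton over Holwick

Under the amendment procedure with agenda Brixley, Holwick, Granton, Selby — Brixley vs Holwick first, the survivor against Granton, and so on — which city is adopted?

Selby

Round 1: Brixley vs Holwick — 11–6, Brixley advances.
Round 2: Brixley vs Granton — 9–8, Brixley advances.
Round 3: Brixley vs Selby — 8–9, Selby advances.
The agenda winner is Selby.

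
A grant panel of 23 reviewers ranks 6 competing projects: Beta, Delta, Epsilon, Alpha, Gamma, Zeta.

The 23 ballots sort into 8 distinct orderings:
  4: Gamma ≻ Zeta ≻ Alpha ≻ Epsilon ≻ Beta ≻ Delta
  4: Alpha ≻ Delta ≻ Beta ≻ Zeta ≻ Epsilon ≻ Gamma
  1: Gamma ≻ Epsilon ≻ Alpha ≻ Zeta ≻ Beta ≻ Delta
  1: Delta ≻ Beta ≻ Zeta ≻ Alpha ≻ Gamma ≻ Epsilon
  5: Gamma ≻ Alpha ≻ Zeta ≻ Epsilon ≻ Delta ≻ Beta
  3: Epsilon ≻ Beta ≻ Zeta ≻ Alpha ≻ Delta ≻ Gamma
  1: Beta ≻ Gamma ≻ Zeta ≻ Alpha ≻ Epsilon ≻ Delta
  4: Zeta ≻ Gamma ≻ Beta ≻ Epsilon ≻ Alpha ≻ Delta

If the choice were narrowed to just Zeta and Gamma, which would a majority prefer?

Ballots ranking Zeta above Gamma: 4 + 1 + 3 + 4 = 12.
Ballots ranking Gamma above Zeta: 23 − 12 = 11.
Zeta wins the head-to-head 12–11.

Zeta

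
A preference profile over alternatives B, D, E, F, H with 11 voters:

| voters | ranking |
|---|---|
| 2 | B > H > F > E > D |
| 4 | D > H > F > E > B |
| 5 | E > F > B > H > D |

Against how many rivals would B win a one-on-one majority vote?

2

B against each rival (11 voters):
B vs D: B preferred on 2+5 = 7 ballots; B wins 7–4.
B vs E: B is ranked higher on 2 ballots, E on 9. E wins 9–2.
B vs F: B preferred on 2 ballots; F wins 9–2.
B vs H: B wins 7–4.
B beats D, H; loses to E, F — 2 pairwise wins.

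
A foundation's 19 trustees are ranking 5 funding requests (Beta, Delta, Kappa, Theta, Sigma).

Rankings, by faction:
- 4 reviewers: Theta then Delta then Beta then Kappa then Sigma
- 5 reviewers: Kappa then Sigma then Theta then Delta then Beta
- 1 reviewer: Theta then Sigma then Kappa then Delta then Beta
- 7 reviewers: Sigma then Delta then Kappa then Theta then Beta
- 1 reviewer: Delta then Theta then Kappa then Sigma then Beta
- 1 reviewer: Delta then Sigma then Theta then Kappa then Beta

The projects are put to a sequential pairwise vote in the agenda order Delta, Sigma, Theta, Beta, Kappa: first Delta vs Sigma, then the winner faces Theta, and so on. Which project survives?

Round 1: Delta vs Sigma — 6–13, Sigma advances.
Round 2: Sigma vs Theta — 13–6, Sigma advances.
Round 3: Sigma vs Beta — 15–4, Sigma advances.
Round 4: Sigma vs Kappa — 9–10, Kappa advances.
Kappa survives the agenda.

Kappa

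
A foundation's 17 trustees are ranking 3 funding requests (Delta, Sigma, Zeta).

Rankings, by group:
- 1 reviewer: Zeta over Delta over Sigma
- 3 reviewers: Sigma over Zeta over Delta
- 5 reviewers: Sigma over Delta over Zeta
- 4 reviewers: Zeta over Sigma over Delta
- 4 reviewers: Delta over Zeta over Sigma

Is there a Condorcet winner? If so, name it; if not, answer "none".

none

Head-to-head results (17 reviewers):
Delta vs Sigma: Sigma wins 12–5.
Delta vs Zeta: Delta, 9–8.
Sigma vs Zeta: Zeta wins 9–8.
Every project loses at least once (Delta loses to Sigma; Sigma loses to Zeta; Zeta loses to Delta). The majority relation contains the cycle Delta beats Zeta beats Sigma beats Delta, so there is no Condorcet winner.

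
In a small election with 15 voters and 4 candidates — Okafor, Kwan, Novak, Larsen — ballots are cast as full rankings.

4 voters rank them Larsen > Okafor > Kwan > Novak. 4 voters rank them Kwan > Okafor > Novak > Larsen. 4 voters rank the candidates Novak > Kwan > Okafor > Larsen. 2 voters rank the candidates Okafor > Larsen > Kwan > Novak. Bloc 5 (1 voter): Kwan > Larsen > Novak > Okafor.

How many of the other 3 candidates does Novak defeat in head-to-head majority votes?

Novak against each rival (15 voters):
Novak vs Okafor: Okafor, 10–5.
Novak vs Kwan: 4 to 11, Kwan.
Novak vs Larsen: Novak is ranked higher on 4+4 = 8 ballots, Larsen on 7. Novak wins 8–7.
Novak beats Larsen; loses to Okafor, Kwan — 1 pairwise win.

1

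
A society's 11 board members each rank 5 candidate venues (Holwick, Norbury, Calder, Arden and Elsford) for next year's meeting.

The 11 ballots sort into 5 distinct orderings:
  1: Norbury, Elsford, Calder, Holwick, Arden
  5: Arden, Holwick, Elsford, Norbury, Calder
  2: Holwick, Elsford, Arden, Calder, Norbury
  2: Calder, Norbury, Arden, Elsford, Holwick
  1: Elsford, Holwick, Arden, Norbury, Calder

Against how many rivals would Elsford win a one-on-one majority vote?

2

Elsford against each rival (11 organisers):
Elsford vs Holwick: 1+2+1 = 4 for Elsford, 7 for Holwick — Holwick by 7–4.
Elsford vs Norbury: Elsford, 8–3.
Elsford vs Calder: Elsford preferred on 1+5+2+1 = 9 ballots; Elsford wins 9–2.
Elsford vs Arden: Elsford is ranked higher on 1+2+1 = 4 ballots, Arden on 7. Arden wins 7–4.
Elsford beats Norbury, Calder; loses to Holwick, Arden — 2 pairwise wins.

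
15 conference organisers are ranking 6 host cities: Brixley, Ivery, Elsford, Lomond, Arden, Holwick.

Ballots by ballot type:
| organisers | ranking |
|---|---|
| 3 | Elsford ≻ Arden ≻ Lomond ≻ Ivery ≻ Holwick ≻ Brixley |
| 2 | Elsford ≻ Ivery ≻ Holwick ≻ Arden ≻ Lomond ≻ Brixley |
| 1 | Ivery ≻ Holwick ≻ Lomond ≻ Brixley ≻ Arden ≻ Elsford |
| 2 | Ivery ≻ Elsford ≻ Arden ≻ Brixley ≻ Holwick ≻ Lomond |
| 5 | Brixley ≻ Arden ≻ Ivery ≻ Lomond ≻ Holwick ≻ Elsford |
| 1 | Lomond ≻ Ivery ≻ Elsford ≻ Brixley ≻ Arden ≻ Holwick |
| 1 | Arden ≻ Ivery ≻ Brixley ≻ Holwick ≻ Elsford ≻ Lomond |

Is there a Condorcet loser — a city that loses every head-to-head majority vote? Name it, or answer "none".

Holwick

Head-to-head results (15 organisers):
Brixley vs Ivery: 5 to 10, Ivery.
Brixley vs Elsford: Brixley is ranked higher on 1+5+1 = 7 ballots, Elsford on 8. Elsford wins 8–7.
Brixley vs Lomond: 8 to 7, Brixley.
Brixley vs Arden: 7 to 8, Arden.
Brixley–Holwick: Brixley 9–6.
Ivery vs Elsford: Ivery wins 10–5.
Ivery vs Lomond: Ivery wins 11–4.
Ivery vs Arden: 6 to 9, Arden.
Ivery vs Holwick: Ivery, 15–0.
Elsford–Lomond: Elsford 8–7.
Elsford vs Arden: 8 to 7, Elsford.
Elsford vs Holwick: 8 to 7, Elsford.
Lomond vs Arden: Arden, 13–2.
Lomond–Holwick: Lomond 9–6.
Arden vs Holwick: Arden preferred on 3+2+5+1+1 = 12 ballots; Arden wins 12–3.
Only Holwick has no wins; Holwick is the Condorcet loser.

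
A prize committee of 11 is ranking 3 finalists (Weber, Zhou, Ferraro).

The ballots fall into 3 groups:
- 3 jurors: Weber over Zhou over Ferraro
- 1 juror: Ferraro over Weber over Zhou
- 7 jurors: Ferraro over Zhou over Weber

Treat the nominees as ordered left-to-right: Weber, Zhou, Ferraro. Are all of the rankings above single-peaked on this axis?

Axis positions: Weber=1, Zhou=2, Ferraro=3.
Group 1 (peak Weber at position 1): ranking walks positions 1-2-3, expanding outward from the peak — single-peaked.
Group 2: ranking walks positions 3-1-2; Weber is ranked above Zhou even though Zhou lies between Weber and the peak Ferraro on the axis — preferences dip and rise again. Not single-peaked.
Group 3 (peak Ferraro at position 3): ranking walks positions 3-2-1, expanding outward from the peak — single-peaked.
Group 2 violates single-peakedness, so the profile is not single-peaked on this axis.

no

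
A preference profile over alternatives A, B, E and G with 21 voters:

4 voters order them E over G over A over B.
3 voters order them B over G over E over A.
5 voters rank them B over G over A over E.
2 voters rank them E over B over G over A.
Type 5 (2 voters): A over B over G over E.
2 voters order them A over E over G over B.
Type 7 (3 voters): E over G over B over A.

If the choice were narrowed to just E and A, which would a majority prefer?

E

Ballots ranking E above A: 4 + 3 + 2 + 3 = 12.
Ballots ranking A above E: 21 − 12 = 9.
E wins the head-to-head 12–9.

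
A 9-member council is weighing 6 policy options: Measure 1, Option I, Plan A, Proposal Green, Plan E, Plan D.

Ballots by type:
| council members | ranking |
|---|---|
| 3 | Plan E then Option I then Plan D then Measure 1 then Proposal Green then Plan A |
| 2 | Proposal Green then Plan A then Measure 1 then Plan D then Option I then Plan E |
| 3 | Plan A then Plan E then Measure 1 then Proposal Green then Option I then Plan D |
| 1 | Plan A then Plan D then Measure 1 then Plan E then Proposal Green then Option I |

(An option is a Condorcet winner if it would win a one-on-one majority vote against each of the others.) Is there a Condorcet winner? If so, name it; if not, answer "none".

Pairwise majorities:
Measure 1–Option I: Measure 1 6–3.
Measure 1 vs Plan A: Plan A wins 6–3.
Measure 1 vs Proposal Green: Measure 1 preferred on 3+3+1 = 7 ballots; Measure 1 wins 7–2.
Measure 1–Plan E: Plan E 6–3.
Measure 1–Plan D: Measure 1 5–4.
Option I vs Plan A: Option I preferred on 3 ballots; Plan A wins 6–3.
Option I vs Proposal Green: Option I preferred on 3 ballots; Proposal Green wins 6–3.
Option I vs Plan E: Plan E wins 7–2.
Option I vs Plan D: Option I preferred on 3+3 = 6 ballots; Option I wins 6–3.
Plan A vs Proposal Green: Plan A is ranked higher on 3+1 = 4 ballots, Proposal Green on 5. Proposal Green wins 5–4.
Plan A vs Plan E: 2+3+1 = 6 for Plan A, 3 for Plan E — Plan A by 6–3.
Plan A vs Plan D: 6 to 3, Plan A.
Proposal Green vs Plan E: 2 to 7, Plan E.
Proposal Green vs Plan D: 5 to 4, Proposal Green.
Plan E vs Plan D: Plan E is ranked higher on 3+3 = 6 ballots, Plan D on 3. Plan E wins 6–3.
Every option loses at least once (Measure 1 loses to Plan A; Option I loses to Measure 1; Plan A loses to Proposal Green; Proposal Green loses to Measure 1; Plan E loses to Plan A; Plan D loses to Measure 1). The majority relation contains the cycle Measure 1 → Proposal Green → Plan A → Measure 1, so there is no Condorcet winner.

none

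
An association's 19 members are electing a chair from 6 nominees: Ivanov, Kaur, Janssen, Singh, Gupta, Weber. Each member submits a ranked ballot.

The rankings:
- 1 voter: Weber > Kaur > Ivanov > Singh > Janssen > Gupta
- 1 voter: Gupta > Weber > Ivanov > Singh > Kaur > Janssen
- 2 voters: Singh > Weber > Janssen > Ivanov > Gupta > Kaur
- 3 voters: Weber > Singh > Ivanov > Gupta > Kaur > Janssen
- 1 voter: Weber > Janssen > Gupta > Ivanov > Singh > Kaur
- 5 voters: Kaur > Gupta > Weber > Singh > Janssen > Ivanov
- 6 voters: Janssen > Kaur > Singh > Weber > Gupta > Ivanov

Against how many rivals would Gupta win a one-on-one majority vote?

1

Gupta against each rival (19 voters):
Gupta vs Ivanov: Gupta is ranked higher on 1+1+5+6 = 13 ballots, Ivanov on 6. Gupta wins 13–6.
Gupta vs Kaur: Kaur, 12–7.
Gupta vs Janssen: Gupta is ranked higher on 1+3+5 = 9 ballots, Janssen on 10. Janssen wins 10–9.
Gupta vs Singh: Singh, 12–7.
Gupta vs Weber: Weber wins 13–6.
Gupta beats Ivanov; loses to Kaur, Janssen, Singh, Weber — 1 pairwise win.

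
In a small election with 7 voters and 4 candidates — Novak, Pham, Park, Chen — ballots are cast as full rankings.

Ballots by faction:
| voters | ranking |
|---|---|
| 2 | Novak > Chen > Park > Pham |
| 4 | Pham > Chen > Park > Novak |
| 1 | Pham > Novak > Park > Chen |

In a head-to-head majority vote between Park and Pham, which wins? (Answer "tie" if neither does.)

Ballots ranking Park above Pham: 2.
Ballots ranking Pham above Park: 7 − 2 = 5.
Pham wins the head-to-head 5–2.

Pham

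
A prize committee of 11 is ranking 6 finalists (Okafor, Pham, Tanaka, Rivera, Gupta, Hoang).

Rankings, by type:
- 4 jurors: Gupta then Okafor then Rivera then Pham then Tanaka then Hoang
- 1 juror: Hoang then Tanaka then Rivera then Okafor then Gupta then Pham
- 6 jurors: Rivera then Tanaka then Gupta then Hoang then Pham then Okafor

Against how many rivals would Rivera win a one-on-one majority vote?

Rivera against each rival (11 jurors):
Rivera–Okafor: Rivera 7–4.
Rivera vs Pham: 11 to 0, Rivera.
Rivera–Tanaka: Rivera 10–1.
Rivera vs Gupta: Rivera, 7–4.
Rivera vs Hoang: Rivera preferred on 4+6 = 10 ballots; Rivera wins 10–1.
Rivera beats Okafor, Pham, Tanaka, Gupta, Hoang — 5 pairwise wins.

5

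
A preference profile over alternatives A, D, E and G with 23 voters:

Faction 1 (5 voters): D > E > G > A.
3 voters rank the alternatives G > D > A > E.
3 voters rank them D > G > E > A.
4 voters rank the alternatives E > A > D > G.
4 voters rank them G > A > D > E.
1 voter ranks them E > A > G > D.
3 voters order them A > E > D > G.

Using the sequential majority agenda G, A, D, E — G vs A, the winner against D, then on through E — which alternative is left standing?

D

Round 1: G vs A — 15–8, G advances.
Round 2: G vs D — 8–15, D advances.
Round 3: D vs E — 15–8, D advances.
The agenda winner is D.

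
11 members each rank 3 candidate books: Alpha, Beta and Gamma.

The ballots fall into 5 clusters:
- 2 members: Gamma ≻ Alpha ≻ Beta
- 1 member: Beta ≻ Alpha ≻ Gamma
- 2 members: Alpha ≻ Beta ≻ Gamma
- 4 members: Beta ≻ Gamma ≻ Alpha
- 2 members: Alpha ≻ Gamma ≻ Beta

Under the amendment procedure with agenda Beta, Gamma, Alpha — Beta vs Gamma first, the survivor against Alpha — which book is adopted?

Round 1: Beta vs Gamma — 7–4, Beta advances.
Round 2: Beta vs Alpha — 5–6, Alpha advances.
Alpha survives the agenda.

Alpha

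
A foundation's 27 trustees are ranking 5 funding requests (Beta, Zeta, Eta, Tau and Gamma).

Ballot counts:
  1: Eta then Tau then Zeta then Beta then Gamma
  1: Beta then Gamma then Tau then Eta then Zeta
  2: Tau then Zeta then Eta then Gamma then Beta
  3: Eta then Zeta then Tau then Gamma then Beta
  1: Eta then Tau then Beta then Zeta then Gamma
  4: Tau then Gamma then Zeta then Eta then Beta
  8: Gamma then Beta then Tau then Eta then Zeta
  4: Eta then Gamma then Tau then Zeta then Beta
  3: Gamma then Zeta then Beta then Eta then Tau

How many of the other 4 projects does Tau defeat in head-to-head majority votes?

Tau against each rival (27 reviewers):
Tau–Beta: Tau 15–12.
Tau vs Zeta: Tau wins 21–6.
Tau–Eta: Tau 15–12.
Tau vs Gamma: 11 to 16, Gamma.
Tau beats Beta, Zeta, Eta; loses to Gamma — 3 pairwise wins.

3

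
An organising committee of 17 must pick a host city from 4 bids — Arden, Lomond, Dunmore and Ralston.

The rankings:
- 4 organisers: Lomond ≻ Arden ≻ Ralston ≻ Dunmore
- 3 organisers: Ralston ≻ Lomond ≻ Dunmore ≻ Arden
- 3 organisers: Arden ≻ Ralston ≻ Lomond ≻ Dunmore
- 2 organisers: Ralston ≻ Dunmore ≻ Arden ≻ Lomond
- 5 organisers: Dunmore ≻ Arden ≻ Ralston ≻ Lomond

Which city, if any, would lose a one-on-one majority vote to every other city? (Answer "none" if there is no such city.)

none

Pairwise majorities:
Arden vs Lomond: 10 to 7, Arden.
Arden–Dunmore: Dunmore 10–7.
Arden vs Ralston: Arden preferred on 4+3+5 = 12 ballots; Arden wins 12–5.
Lomond vs Dunmore: Lomond wins 10–7.
Lomond vs Ralston: 4 for Lomond, 13 for Ralston — Ralston by 13–4.
Dunmore vs Ralston: 5 for Dunmore, 12 for Ralston — Ralston by 12–5.
No city is winless: Arden beats Lomond; Lomond beats Dunmore; Dunmore beats Arden; Ralston beats Lomond. There is no Condorcet loser.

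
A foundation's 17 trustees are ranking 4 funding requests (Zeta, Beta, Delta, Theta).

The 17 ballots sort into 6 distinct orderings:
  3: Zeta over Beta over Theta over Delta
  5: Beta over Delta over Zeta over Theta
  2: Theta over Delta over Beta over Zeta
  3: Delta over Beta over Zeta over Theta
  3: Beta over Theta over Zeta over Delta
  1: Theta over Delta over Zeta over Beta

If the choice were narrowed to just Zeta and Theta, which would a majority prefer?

Zeta

Ballots ranking Zeta above Theta: 3 + 5 + 3 = 11.
Ballots ranking Theta above Zeta: 17 − 11 = 6.
Zeta wins the head-to-head 11–6.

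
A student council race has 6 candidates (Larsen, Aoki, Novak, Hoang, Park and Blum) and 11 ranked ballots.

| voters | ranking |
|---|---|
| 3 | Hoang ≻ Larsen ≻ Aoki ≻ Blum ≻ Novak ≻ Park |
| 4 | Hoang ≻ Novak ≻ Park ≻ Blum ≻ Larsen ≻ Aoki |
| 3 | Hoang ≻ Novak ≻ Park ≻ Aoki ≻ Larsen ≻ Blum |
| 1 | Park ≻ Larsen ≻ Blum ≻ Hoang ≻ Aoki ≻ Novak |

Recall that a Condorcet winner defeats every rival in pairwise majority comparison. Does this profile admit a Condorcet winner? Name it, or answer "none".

Pairwise majorities:
Larsen–Aoki: Larsen 8–3.
Larsen–Novak: Novak 7–4.
Larsen vs Hoang: Hoang wins 10–1.
Larsen vs Park: Park wins 8–3.
Larsen–Blum: Larsen 7–4.
Aoki vs Novak: Novak, 7–4.
Aoki vs Hoang: Hoang wins 11–0.
Aoki–Park: Park 8–3.
Aoki vs Blum: Aoki, 6–5.
Novak–Hoang: Hoang 11–0.
Novak–Park: Novak 10–1.
Novak vs Blum: Novak, 7–4.
Hoang vs Park: Hoang wins 10–1.
Hoang vs Blum: Hoang, 10–1.
Park vs Blum: Park, 8–3.
Hoang beats each of Larsen, Aoki, Novak, Park, Blum — Hoang is the Condorcet winner.

Hoang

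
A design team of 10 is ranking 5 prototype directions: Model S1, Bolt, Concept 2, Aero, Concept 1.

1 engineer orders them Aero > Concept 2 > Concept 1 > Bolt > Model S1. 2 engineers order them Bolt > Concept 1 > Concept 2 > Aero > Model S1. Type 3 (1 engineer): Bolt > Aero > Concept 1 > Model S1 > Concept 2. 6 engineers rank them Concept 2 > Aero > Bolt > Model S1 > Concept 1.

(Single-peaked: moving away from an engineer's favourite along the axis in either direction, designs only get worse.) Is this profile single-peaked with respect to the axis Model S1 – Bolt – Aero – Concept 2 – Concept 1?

Axis positions: Model S1=1, Bolt=2, Aero=3, Concept 2=4, Concept 1=5.
Type 1 (peak Aero at position 3): ranking walks positions 3-4-5-2-1, expanding outward from the peak — single-peaked.
Type 2: ranking walks positions 2-5-4-3-1; Concept 1 is ranked above Aero even though Aero lies between Concept 1 and the peak Bolt on the axis — preferences dip and rise again. Not single-peaked.
Type 3: ranking walks positions 2-3-5-1-4; Concept 1 is ranked above Concept 2 even though Concept 2 lies between Concept 1 and the peak Bolt on the axis — preferences dip and rise again. Not single-peaked.
Type 4 (peak Concept 2 at position 4): ranking walks positions 4-3-2-1-5, expanding outward from the peak — single-peaked.
Type 2 violates single-peakedness, so the profile is not single-peaked on this axis.

no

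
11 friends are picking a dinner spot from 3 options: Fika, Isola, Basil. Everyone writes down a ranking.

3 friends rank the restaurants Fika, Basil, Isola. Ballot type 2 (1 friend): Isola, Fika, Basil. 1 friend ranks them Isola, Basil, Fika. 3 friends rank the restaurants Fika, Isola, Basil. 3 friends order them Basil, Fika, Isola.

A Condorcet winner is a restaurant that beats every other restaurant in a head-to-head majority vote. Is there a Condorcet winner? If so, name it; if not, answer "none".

Fika

Pairwise majorities:
Fika vs Isola: 3+3+3 = 9 for Fika, 2 for Isola — Fika by 9–2.
Fika vs Basil: Fika preferred on 3+1+3 = 7 ballots; Fika wins 7–4.
Isola vs Basil: 1+1+3 = 5 for Isola, 6 for Basil — Basil by 6–5.
Fika wins every pairwise contest, so Fika is the Condorcet winner.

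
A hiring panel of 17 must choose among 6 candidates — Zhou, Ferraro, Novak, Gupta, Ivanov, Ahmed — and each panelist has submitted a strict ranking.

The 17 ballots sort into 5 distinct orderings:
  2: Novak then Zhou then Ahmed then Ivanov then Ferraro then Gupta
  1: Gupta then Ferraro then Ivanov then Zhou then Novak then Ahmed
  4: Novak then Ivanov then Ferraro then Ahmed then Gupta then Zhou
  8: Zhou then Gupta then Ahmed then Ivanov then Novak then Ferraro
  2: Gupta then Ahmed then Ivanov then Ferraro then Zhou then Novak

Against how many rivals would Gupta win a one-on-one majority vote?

Gupta against each rival (17 committee members):
Gupta vs Zhou: Zhou, 10–7.
Gupta vs Ferraro: Gupta wins 11–6.
Gupta vs Novak: Gupta preferred on 1+8+2 = 11 ballots; Gupta wins 11–6.
Gupta vs Ivanov: 1+8+2 = 11 for Gupta, 6 for Ivanov — Gupta by 11–6.
Gupta vs Ahmed: Gupta preferred on 1+8+2 = 11 ballots; Gupta wins 11–6.
Gupta beats Ferraro, Novak, Ivanov, Ahmed; loses to Zhou — 4 pairwise wins.

4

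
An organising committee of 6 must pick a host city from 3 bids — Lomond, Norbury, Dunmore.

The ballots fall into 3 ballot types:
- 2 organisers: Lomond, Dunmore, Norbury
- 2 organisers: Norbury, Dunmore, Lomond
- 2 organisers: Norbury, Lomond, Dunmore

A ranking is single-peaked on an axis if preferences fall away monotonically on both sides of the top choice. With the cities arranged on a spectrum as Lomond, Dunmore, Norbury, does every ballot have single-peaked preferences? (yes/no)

Axis positions: Lomond=1, Dunmore=2, Norbury=3.
Ballot type 1 (peak Lomond at position 1): ranking walks positions 1-2-3, expanding outward from the peak — single-peaked.
Ballot type 2 (peak Norbury at position 3): ranking walks positions 3-2-1, expanding outward from the peak — single-peaked.
Ballot type 3: ranking walks positions 3-1-2; Lomond is ranked above Dunmore even though Dunmore lies between Lomond and the peak Norbury on the axis — preferences dip and rise again. Not single-peaked.
Ballot type 3 violates single-peakedness, so the profile is not single-peaked on this axis.

no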